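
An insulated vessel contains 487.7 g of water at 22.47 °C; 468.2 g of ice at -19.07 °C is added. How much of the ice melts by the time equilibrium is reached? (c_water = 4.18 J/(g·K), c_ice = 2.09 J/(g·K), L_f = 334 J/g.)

Water can give up m c ΔT = 487.7×4.18×22.47 = 45807 J before reaching 0 °C.
Warming the ice to 0 °C takes 468.2×2.09×19.07 = 18661 J, leaving 27146 J for melting.
To melt every bit of ice: 468.2×334 = 156379 J.
27146 J < 156379 J, so only part of the ice melts and the system sits at 0 °C.
Mass melted = 27146/334 ≈ 81.28 g.

m_melted ≈ 81.3 g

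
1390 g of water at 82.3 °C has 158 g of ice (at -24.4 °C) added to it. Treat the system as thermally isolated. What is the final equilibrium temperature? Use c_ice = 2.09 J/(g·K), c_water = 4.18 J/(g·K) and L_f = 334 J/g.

Energy conservation, ΣQ = 0:
ice -24.4→0 °C: 158·2.09·24.4 = 8057.4
  latent heat to melt: 158·334 = 52772
  warm the meltwater: 660.44 T
  water cools: 1390·4.18·(T − 82.3) = 5810.2(T − 82.3)
6470.6 T = 478179 − 60829 = 417350
T ≈ 64.50 °C (positive, so assuming full melt was valid).

T_f ≈ 64.5 °C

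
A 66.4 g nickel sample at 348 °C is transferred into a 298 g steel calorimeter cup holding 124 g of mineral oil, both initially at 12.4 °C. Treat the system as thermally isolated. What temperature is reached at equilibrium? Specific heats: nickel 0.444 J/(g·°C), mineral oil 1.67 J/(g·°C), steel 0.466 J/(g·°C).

T_f ≈ 38.8 °C

Let T be the final temperature. ΣQ_i = 0:
66.4*0.444*(T − 348) + 124*1.67*(T − 12.4) + 298*0.466*(T − 12.4) = 0
29.48(T − 348) + 207.08(T − 12.4) + 138.87(T − 12.4) = 0
(29.48 + 207.08 + 138.87) T = 29.48*348 + 207.08*12.4 + 138.87*12.4
T = 14549 / 375.43 = 38.8 °C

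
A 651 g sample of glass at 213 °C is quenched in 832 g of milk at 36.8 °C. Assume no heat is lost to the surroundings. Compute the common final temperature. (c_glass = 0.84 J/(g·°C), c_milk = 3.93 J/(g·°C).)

T_f ≈ 62.0 °C

Set heat shed by the hot body equal to heat absorbed by the cold body:
651·0.84·(213 − T) = 832·3.93·(T − 36.8)
546.84(213 − T) = 3269.8(T − 36.8)
3816.6 T = 236804  ⇒  T ≈ 62.05 °C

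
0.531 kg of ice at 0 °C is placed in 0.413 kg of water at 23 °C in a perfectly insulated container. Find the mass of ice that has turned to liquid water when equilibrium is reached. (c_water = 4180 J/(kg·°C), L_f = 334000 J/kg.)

m_melted ≈ 0.119 kg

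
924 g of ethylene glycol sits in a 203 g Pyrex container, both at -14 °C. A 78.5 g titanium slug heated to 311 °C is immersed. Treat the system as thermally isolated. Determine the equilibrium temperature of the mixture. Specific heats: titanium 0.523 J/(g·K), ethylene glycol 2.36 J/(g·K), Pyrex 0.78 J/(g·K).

Energy conservation, ΣQ = 0:
78.5*0.523*(T − 311) + 924*2.36*(T − (-14)) + 203*0.78*(T − (-14)) = 0
41.06(T − 311) + 2180.6(T − (-14)) + 158.34(T − (-14)) = 0
2380 T = -19977
T = -19977/2380 ≈ -8.39 °C

T_f ≈ -8.4 °C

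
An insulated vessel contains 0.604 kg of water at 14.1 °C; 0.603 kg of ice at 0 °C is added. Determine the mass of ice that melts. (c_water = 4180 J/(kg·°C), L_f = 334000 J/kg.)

m_melted ≈ 0.107 kg

Cooling the water to 0 °C releases 0.604·4180·14.1 = 35599 J.
To melt every bit of ice: 0.603·334000 = 201402 J.
That's not enough to melt it all — equilibrium is at 0 °C with ice remaining.
m_melt = 35599 / L_f = 0.1066 kg.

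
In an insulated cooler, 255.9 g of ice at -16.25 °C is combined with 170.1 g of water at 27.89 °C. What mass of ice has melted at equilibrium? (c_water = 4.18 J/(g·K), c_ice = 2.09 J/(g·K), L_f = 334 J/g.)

m_melted ≈ 33.4 g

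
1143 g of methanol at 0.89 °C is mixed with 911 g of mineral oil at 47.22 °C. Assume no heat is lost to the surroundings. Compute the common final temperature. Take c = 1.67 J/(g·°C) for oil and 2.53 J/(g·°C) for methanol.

With ΣQ=0 the equilibrium temperature is the m·c-weighted mean:
T_f = (1521.4*47.22 + 2891.8*0.89) / (1521.4 + 2891.8)
    = 74413 / 4413.2 ≈ 16.86 °C

T_f ≈ 16.9 °C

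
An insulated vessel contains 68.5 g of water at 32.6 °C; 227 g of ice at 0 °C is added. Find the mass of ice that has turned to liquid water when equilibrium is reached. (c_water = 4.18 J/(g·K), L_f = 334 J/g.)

m_melted ≈ 27.9 g

Heat available from the water dropping to 0 °C: 68.5·4.18·32.6 = 9334.4 J.
Melting all 227 g of ice would need 227·334 = 75818 J.
That's not enough to melt it all — equilibrium is at 0 °C with ice remaining.
m_melted·334 = 9334.4  ⇒  m_melted ≈ 27.95 g.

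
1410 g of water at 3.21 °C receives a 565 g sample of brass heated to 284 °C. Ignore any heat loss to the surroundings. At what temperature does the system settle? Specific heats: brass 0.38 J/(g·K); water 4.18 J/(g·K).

T_f ≈ 13.1 °C

T_f is the heat-capacity-weighted average of the initial temperatures:
T_f = (214.7*284 + 5893.8*3.21) / (214.7 + 5893.8)
    = 79894 / 6108.5 ≈ 13.08 °C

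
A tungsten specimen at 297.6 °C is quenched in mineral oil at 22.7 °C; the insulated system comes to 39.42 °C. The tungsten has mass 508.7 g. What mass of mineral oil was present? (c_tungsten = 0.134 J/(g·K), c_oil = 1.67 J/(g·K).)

Energy conservation, ΣQ = 0:
508.7·0.134·(39.42 − 297.6) + m·1.67·(39.42 − 22.7) = 0
27.92 m = 17599
m = 17599/27.92 ≈ 630.3 g

m ≈ 630 g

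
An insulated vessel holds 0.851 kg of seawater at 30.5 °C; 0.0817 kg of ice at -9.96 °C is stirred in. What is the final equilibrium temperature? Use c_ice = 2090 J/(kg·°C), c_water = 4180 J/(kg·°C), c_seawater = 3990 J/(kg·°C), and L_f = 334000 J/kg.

Conservation of energy gives ΣQ = 0:
warm ice to 0 °C: 0.0817·2090·(0 − (-9.96)) = 1700.7
  latent heat to melt: 0.0817·334000 = 27288
  warm the meltwater: 341.51 T
  seawater cools: 0.851·3990·(T − 30.5) = 3395.5(T − 30.5)
3737 T = 103562 − 28988 = 74574
T ≈ 19.96 °C (positive, so assuming full melt was valid).

T_f ≈ 20.0 °C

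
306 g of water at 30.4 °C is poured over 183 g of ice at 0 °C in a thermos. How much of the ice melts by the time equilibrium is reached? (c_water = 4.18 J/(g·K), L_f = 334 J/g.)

m_melted ≈ 116 g

Heat available from the water dropping to 0 °C: 306×4.18×30.4 = 38884 J.
Fully melting the ice requires m_ice L_f = 183×334 = 61122 J.
38884 J < 61122 J, so only part of the ice melts and the system sits at 0 °C.
m_melt = 38884 / L_f = 116.4 g.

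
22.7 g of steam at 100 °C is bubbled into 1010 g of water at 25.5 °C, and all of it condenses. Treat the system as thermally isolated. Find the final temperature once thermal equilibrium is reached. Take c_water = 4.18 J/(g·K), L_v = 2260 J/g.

Let T be the final temperature. ΣQ_i = 0:
latent heat released on condensation: 22.7·2260 = 51302; condensed water 100 °C→T: 94.89(T − 100); original water: 4221.8(T − 25.5)
4316.7 T = 51302 + 9488.6 + 107656 = 168446
T ≈ 39.02 °C — below 100 °C, confirming all the steam condensed.

T_f ≈ 39.0 °C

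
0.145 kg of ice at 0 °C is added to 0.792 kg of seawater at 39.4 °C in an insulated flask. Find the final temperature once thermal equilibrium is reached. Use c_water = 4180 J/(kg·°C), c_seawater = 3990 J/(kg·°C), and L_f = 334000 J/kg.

Setting the total heat transfer to zero:
latent heat to melt: 0.145×334000 = 48430; meltwater 0→T: 0.145×4180×T = 606.1 T; seawater: 3160.1(T − 39.4)
3766.2 T = 124507 − 48430 = 76077
T ≈ 20.20 °C. Since T > 0 °C, the all-ice-melts assumption holds.

T_f ≈ 20.2 °C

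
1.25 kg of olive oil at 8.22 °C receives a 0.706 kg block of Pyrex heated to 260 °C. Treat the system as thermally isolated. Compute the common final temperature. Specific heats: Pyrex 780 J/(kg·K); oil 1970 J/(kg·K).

T_f ≈ 54.2 °C

|Q_Pyrex| = |Q_oil|:
0.706×780×(260 − T) = 1.25×1970×(T − 8.22)
550.68(260 − T) = 2462.5(T − 8.22)
3013.2 T = 163419  ⇒  T ≈ 54.23 °C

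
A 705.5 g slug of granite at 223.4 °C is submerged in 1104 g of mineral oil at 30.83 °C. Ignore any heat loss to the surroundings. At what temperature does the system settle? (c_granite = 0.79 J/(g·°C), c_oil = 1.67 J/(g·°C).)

|Q_granite| = |Q_oil|:
705.5×0.79×(223.4 − T) = 1104×1.67×(T − 30.83)
557.35(223.4 − T) = 1843.7(T − 30.83)
2401 T = 181352  ⇒  T ≈ 75.53 °C

T_f ≈ 75.5 °C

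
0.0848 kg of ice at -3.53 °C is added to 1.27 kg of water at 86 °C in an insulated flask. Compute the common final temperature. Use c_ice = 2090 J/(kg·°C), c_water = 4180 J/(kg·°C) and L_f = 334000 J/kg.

Net heat exchanged in the isolated system is zero:
ice -3.53→0 °C: 0.0848·2090·3.53 = 625.63
  latent heat to melt: 0.0848·334000 = 28323
  warm the meltwater: 354.46 T
  water cools: 1.27·4180·(T − 86) = 5308.6(T − 86)
5663.1 T = 456540 − 28949 = 427591
T ≈ 75.51 °C. Since T > 0 °C, the all-ice-melts assumption holds.

T_f ≈ 75.5 °C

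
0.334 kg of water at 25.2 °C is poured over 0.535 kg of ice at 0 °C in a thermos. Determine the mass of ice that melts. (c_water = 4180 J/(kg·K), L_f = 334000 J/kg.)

m_melted ≈ 0.105 kg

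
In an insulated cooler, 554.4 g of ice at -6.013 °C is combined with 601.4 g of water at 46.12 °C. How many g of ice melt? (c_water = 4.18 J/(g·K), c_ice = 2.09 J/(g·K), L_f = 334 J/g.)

m_melted ≈ 326 g

Cooling the water to 0 °C releases 601.4×4.18×46.12 = 115939 J.
Of that, 554.4×2.09×6.013 = 6967.2 J goes to bring the ice to 0 °C, leaving 108972 J.
To melt every bit of ice: 554.4×334 = 185170 J.
108972 J < 185170 J, so only part of the ice melts and the system sits at 0 °C.
m_melted×334 = 108972  ⇒  m_melted ≈ 326.3 g.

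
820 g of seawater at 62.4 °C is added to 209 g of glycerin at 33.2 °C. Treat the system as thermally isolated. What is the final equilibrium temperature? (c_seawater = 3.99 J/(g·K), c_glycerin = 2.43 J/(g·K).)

T_f ≈ 58.5 °C

Net heat exchanged in the isolated system is zero:
820×3.99×(T − 62.4) + 209×2.43×(T − 33.2) = 0
3271.8(T − 62.4) + 507.87(T − 33.2) = 0
3779.7 T = 221022
T = 221022/3779.7 ≈ 58.48 °C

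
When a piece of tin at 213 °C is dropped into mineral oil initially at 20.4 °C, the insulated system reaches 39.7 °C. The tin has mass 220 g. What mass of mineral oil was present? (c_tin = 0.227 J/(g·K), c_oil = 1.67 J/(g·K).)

Taking heat into each body as positive, Σ m c ΔT = 0:
220·0.227·(39.7 − 213) + m·1.67·(39.7 − 20.4) = 0
32.23 m = 8654.6
m = 8654.6/32.23 ≈ 268.5 g

m ≈ 269 g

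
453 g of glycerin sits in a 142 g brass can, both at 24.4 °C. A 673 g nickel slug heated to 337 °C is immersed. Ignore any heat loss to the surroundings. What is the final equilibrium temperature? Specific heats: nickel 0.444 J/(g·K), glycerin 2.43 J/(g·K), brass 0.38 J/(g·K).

T_f is the heat-capacity-weighted average of the initial temperatures:
T_f = (298.81·337 + 1100.8·24.4 + 53.96·24.4) / (298.81 + 1100.8 + 53.96)
    = 128876 / 1453.6 ≈ 88.66 °C

T_f ≈ 88.7 °C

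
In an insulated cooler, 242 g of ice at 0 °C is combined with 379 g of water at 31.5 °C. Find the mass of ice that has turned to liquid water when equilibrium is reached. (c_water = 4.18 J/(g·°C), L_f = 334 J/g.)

m_melted ≈ 149 g

Water can give up m c ΔT = 379×4.18×31.5 = 49903 J before reaching 0 °C.
Fully melting the ice requires m_ice L_f = 242×334 = 80828 J.
49903 J < 80828 J, so only part of the ice melts and the system sits at 0 °C.
m_melt = 49903 / L_f = 149.4 g.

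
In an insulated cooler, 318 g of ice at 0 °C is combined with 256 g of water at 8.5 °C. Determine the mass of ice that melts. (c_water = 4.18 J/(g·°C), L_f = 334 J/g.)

m_melted ≈ 27.2 g

Cooling the water to 0 °C releases 256·4.18·8.5 = 9095.7 J.
Fully melting the ice requires m_ice L_f = 318·334 = 106212 J.
Since 9095.7 < 106212 J, not all the ice melts; equilibrium is at 0 °C.
Mass melted = 9095.7/334 ≈ 27.23 g.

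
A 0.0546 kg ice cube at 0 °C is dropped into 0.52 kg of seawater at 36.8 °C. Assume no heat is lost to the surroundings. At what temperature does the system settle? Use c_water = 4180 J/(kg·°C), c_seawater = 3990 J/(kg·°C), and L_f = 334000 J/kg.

Heat gained plus heat lost sum to zero:
melt ice: 0.0546·334000 = 18236
  warm the meltwater: 228.23 T
  seawater: 2074.8(T − 36.8)
2303 T = 76353 − 18236 = 58116
T ≈ 25.23 °C. Since T > 0 °C, the all-ice-melts assumption holds.

T_f ≈ 25.2 °C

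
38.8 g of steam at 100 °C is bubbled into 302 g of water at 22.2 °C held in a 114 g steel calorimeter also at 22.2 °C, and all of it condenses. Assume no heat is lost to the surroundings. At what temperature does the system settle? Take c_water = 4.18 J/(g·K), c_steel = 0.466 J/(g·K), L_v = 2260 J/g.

Conservation of energy gives ΣQ = 0:
steam→water at 100 °C releases m L_v = 38.8×2260 = 87688; condensate cools 100→T: 38.8×4.18×(T − 100) = 162.18(T − 100); water warms: 302×4.18×(T − 22.2) = 1262.4(T − 22.2); cup: 53.12(T − 22.2)
1477.7 T = 87688 + 16218 + 29204 = 133110
T ≈ 90.08 °C — below 100 °C, confirming all the steam condensed.

T_f ≈ 90.1 °C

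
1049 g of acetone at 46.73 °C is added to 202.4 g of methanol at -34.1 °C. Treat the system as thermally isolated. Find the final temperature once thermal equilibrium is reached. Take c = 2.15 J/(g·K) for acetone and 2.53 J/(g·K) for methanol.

T_f ≈ 31.8 °C

T_f is the heat-capacity-weighted average of the initial temperatures:
T_f = (2255.3·46.73 + 512.07·(-34.1)) / (2255.3 + 512.07)
    = 87931 / 2767.4 ≈ 31.77 °C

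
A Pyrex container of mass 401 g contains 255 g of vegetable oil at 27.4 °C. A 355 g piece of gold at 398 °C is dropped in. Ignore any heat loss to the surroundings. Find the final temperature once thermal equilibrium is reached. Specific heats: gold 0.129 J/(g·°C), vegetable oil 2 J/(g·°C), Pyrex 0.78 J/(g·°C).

Net heat exchanged in the isolated system is zero:
355*0.129*(T − 398) + 255*2*(T − 27.4) + 401*0.78*(T − 27.4) = 0
45.8(T − 398) + 510(T − 27.4) + 312.78(T − 27.4) = 0
(45.8 + 510 + 312.78) T = 45.8*398 + 510*27.4 + 312.78*27.4
T ≈ 46.94 °C

T_f ≈ 46.9 °C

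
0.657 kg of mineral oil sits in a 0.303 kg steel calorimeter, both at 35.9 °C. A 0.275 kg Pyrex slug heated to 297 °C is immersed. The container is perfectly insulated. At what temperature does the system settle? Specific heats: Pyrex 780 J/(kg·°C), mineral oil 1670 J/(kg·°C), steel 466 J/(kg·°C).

Net heat exchanged in the isolated system is zero:
0.275*780*(T − 297) + 0.657*1670*(T − 35.9) + 0.303*466*(T − 35.9) = 0
214.5(T − 297) + 1097.2(T − 35.9) + 141.2(T − 35.9) = 0
1452.9 T = 108165
T = 108165 / 1452.9 = 74.4 °C

T_f ≈ 74.4 °C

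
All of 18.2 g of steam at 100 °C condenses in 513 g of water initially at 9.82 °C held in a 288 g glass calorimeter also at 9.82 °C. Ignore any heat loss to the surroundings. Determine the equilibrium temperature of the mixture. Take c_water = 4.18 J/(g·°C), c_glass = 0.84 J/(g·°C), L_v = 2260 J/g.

T_f ≈ 29.3 °C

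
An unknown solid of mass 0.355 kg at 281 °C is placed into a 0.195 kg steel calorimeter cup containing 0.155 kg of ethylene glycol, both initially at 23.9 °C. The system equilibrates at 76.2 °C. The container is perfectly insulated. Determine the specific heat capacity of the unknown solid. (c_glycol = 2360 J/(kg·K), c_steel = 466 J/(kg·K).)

Let T be the final temperature. ΣQ_i = 0:
0.355·c·(76.2 − 281) + 0.155·2360·(76.2 − 23.9) + 0.195·466·(76.2 − 23.9) = 0
-72.7 c = -23884
c = -23884/-72.7 ≈ 328.5 J/(kg·K)

c ≈ 329 J/(kg·K)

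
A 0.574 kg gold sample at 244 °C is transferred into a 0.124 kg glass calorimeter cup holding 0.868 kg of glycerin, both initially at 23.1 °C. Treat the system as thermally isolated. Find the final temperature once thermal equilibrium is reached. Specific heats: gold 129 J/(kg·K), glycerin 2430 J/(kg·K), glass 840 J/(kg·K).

T_f ≈ 30.3 °C

T_f = Σ m_i c_i T_i / Σ m_i c_i:
T_f = (74.05×244 + 2109.2×23.1 + 104.16×23.1) / (74.05 + 2109.2 + 104.16)
    = 69197 / 2287.4 ≈ 30.25 °C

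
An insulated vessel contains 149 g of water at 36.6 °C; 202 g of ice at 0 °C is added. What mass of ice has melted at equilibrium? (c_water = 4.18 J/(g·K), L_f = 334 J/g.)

m_melted ≈ 68.2 g

Heat available from the water dropping to 0 °C: 149×4.18×36.6 = 22795 J.
Fully melting the ice requires m_ice L_f = 202×334 = 67468 J.
22795 J < 67468 J, so only part of the ice melts and the system sits at 0 °C.
m_melted×334 = 22795  ⇒  m_melted ≈ 68.25 g.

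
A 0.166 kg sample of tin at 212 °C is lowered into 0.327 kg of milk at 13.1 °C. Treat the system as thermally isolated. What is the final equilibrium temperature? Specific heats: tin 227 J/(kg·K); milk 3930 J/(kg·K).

T_f ≈ 18.8 °C

T_f = Σ m_i c_i T_i / Σ m_i c_i:
T_f = (37.68×212 + 1285.1×13.1) / (37.68 + 1285.1)
    = 24824 / 1322.8 ≈ 18.77 °C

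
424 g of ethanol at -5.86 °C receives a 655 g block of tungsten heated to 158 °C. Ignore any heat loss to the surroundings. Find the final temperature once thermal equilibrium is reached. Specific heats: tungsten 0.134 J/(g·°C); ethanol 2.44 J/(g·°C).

T_f ≈ 7.0 °C

Heat lost by the tungsten equals heat gained by the ethanol:
655*0.134*(158 − T) = 424*2.44*(T − (-5.86))
87.77(158 − T) = 1034.6(T − (-5.86))
1122.3 T = 7805.1  ⇒  T ≈ 6.95 °C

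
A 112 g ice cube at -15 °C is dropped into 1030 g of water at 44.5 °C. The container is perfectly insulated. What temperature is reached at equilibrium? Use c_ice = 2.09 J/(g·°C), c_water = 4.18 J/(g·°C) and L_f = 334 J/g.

T_f ≈ 31.6 °C

Energy conservation, ΣQ = 0:
ice -15→0 °C: 112×2.09×15 = 3511.2
  latent heat to melt: 112×334 = 37408
  warm the meltwater: 468.16 T
  water cools: 1030×4.18×(T − 44.5) = 4305.4(T − 44.5)
4773.6 T = 191590 − 40919 = 150671
T ≈ 31.56 °C (positive, so assuming full melt was valid).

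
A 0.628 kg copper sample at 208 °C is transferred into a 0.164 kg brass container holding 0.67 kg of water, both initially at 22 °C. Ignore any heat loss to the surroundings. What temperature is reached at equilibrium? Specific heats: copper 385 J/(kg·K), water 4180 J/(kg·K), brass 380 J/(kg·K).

T_f ≈ 36.5 °C

Let T be the final temperature. ΣQ_i = 0:
0.628*385*(T − 208) + 0.67*4180*(T − 22) + 0.164*380*(T − 22) = 0
(241.78 + 2800.6 + 62.32) T = 241.78*208 + 2800.6*22 + 62.32*22
T ≈ 36.48 °C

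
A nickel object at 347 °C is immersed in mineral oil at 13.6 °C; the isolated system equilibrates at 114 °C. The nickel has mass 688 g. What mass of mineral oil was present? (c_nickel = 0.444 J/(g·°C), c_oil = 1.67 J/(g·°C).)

m ≈ 424 g

Let T be the final temperature. ΣQ_i = 0:
688·0.444·(114 − 347) + m·1.67·(114 − 13.6) = 0
167.67 m = 71175
m = 71175/167.67 ≈ 424.5 g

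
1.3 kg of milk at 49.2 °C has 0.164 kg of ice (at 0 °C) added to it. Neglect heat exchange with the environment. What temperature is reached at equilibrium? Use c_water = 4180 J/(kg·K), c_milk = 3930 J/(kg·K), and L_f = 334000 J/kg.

Taking heat into each body as positive, Σ m c ΔT = 0:
melt ice: 0.164·334000 = 54776
  warm the meltwater: 685.52 T
  milk cools: 1.3·3930·(T − 49.2) = 5109(T − 49.2)
5794.5 T = 251363 − 54776 = 196587
T ≈ 33.93 °C (positive, so assuming full melt was valid).

T_f ≈ 33.9 °C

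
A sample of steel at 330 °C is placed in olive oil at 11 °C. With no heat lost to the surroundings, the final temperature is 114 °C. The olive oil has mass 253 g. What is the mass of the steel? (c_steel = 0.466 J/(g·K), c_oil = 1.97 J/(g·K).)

m ≈ 510 g

Taking heat into each body as positive, Σ m c ΔT = 0:
m·0.466·(114 − 330) + 253·1.97·(114 − 11) = 0
-100.66 m = -51336
m = -51336/-100.66 ≈ 510 g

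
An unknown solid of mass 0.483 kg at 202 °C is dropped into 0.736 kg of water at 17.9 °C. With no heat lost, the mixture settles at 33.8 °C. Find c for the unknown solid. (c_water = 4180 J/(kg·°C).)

c ≈ 602 J/(kg·°C)

m_s c (T_s − T_f) = m_water c_water (T_f − T_0):
0.483·c·(202 − 33.8) = 0.736·4180·(33.8 − 17.9)
81.24 c = 48916  ⇒  c ≈ 602.1 J/(kg·°C)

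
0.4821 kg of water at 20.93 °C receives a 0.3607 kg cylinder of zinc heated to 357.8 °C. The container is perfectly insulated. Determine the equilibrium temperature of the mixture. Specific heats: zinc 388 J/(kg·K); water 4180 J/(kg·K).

|Q_zinc| = |Q_water|:
0.3607*388*(357.8 − T) = 0.4821*4180*(T − 20.93)
139.95(357.8 − T) = 2015.2(T − 20.93)
2155.1 T = 92252  ⇒  T ≈ 42.81 °C

T_f ≈ 42.8 °C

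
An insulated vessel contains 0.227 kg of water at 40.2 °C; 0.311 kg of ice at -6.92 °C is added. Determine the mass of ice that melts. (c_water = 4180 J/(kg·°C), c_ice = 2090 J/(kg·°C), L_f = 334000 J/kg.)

m_melted ≈ 0.101 kg

Cooling the water to 0 °C releases 0.227·4180·40.2 = 38144 J.
Of that, 0.311·2090·6.92 = 4497.9 J goes to bring the ice to 0 °C, leaving 33646 J.
Fully melting the ice requires m_ice L_f = 0.311·334000 = 103874 J.
Since 33646 < 103874 J, not all the ice melts; equilibrium is at 0 °C.
m_melted·334000 = 33646  ⇒  m_melted ≈ 0.1007 kg.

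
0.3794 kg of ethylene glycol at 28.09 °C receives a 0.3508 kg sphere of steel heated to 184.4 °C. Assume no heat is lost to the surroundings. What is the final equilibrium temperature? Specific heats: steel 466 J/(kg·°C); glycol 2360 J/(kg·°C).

Let T be the final temperature. ΣQ_i = 0:
0.3508·466·(T − 184.4) + 0.3794·2360·(T − 28.09) = 0
163.47(T − 184.4) + 895.38(T − 28.09) = 0
1058.9 T = 55296
T = 55296 / 1058.9 = 52.2 °C

T_f ≈ 52.2 °C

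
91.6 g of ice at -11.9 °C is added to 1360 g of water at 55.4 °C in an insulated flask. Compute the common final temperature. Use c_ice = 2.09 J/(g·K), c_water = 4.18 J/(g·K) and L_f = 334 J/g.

T_f ≈ 46.5 °C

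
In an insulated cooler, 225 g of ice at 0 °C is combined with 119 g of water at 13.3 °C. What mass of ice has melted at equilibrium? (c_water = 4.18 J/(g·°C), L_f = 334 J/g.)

m_melted ≈ 19.8 g

Heat available from the water dropping to 0 °C: 119·4.18·13.3 = 6615.7 J.
Fully melting the ice requires m_ice L_f = 225·334 = 75150 J.
6615.7 J < 75150 J, so only part of the ice melts and the system sits at 0 °C.
m_melt = 6615.7 / L_f = 19.81 g.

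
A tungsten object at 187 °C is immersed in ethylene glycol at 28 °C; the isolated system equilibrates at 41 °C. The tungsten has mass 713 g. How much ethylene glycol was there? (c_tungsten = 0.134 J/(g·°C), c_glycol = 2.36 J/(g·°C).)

m ≈ 455 g

Heat lost by the tungsten = heat gained by the glycol:
713·0.134·(187 − 41) = m·2.36·(41 − 28)
30.68 m = 13949  ⇒  m ≈ 454.7 g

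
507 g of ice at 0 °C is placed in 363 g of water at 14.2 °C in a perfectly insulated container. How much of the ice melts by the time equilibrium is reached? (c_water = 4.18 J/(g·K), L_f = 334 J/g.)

m_melted ≈ 64.5 g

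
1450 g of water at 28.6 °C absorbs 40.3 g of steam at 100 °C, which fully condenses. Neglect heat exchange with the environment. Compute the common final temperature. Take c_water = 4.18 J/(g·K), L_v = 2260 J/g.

T_f ≈ 45.2 °C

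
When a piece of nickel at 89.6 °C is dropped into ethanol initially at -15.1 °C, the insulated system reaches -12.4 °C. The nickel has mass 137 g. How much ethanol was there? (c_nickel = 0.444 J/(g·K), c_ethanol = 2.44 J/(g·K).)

|Q_nickel| = |Q_ethanol|:
137×0.444×(89.6 − -12.4) = m×2.44×(-12.4 − (-15.1))
6.588 m = 6204.5  ⇒  m ≈ 941.8 g

m ≈ 942 g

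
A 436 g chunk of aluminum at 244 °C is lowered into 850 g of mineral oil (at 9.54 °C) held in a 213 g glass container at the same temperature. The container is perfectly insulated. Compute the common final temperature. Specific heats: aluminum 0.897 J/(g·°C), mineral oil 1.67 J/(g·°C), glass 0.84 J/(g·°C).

T_f = Σ m_i c_i T_i / Σ m_i c_i:
T_f = (391.09*244 + 1419.5*9.54 + 178.92*9.54) / (391.09 + 1419.5 + 178.92)
    = 110675 / 1989.5 ≈ 55.63 °C

T_f ≈ 55.6 °C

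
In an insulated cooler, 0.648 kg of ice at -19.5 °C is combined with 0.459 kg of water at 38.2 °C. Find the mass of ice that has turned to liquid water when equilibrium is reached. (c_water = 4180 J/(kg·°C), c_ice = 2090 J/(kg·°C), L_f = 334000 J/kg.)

m_melted ≈ 0.14 kg

Heat available from the water dropping to 0 °C: 0.459×4180×38.2 = 73291 J.
Of that, 0.648×2090×19.5 = 26409 J goes to bring the ice to 0 °C, leaving 46882 J.
To melt every bit of ice: 0.648×334000 = 216432 J.
That's not enough to melt it all — equilibrium is at 0 °C with ice remaining.
m_melt = 46882 / L_f = 0.1404 kg.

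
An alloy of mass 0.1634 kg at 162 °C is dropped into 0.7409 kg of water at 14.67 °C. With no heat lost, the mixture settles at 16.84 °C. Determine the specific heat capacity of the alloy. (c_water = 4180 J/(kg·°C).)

c ≈ 283 J/(kg·°C)

Energy conservation, ΣQ = 0:
0.1634×c×(16.84 − 162) + 0.7409×4180×(16.84 − 14.67) = 0
-23.72 c = -6720.4
c = -6720.4/-23.72 ≈ 283.3 J/(kg·°C)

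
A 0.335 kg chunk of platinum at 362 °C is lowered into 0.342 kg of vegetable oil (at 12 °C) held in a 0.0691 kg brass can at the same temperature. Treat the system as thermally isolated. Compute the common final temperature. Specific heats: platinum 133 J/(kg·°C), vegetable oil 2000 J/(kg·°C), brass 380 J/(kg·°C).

T_f = Σ m_i c_i T_i / Σ m_i c_i:
T_f = (44.55*362 + 684*12 + 26.26*12) / (44.55 + 684 + 26.26)
    = 24652 / 754.81 ≈ 32.66 °C

T_f ≈ 32.7 °C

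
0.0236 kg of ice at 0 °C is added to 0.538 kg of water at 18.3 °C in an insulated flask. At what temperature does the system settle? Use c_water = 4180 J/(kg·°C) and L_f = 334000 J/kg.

Net heat exchanged in the isolated system is zero:
melt ice: 0.0236×334000 = 7882.4
  meltwater 0→T: 0.0236×4180×T = 98.65 T
  water cools: 0.538×4180×(T − 18.3) = 2248.8(T − 18.3)
2347.5 T = 41154 − 7882.4 = 33271
T ≈ 14.17 °C (positive, so assuming full melt was valid).

T_f ≈ 14.2 °C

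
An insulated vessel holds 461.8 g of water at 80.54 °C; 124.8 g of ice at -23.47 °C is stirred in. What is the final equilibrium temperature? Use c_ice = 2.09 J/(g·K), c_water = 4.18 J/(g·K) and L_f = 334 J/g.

T_f ≈ 43.9 °C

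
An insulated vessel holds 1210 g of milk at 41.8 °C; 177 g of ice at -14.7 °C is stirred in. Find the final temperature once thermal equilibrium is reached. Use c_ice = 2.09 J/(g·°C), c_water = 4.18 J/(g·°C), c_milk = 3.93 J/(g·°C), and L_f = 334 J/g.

T_f ≈ 24.4 °C

Net heat exchanged in the isolated system is zero:
ice -14.7→0 °C: 177·2.09·14.7 = 5438; melt ice: 177·334 = 59118; warm the meltwater: 739.86 T; milk: 4755.3(T − 41.8)
5495.2 T = 198772 − 64556 = 134216
T ≈ 24.42 °C. Since T > 0 °C, the all-ice-melts assumption holds.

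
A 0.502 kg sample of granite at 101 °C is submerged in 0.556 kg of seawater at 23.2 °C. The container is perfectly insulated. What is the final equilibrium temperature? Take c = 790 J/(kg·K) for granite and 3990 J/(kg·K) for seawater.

T_f ≈ 35.0 °C

Taking heat into each body as positive, Σ m c ΔT = 0:
0.502×790×(T − 101) + 0.556×3990×(T − 23.2) = 0
396.58(T − 101) + 2218.4(T − 23.2) = 0
2615 T = 91522
T = 91522 / 2615 = 35 °C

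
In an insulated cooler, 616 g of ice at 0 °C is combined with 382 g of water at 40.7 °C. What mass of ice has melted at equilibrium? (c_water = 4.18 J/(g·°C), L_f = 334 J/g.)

m_melted ≈ 195 g

Water can give up m c ΔT = 382·4.18·40.7 = 64988 J before reaching 0 °C.
Fully melting the ice requires m_ice L_f = 616·334 = 205744 J.
Since 64988 < 205744 J, not all the ice melts; equilibrium is at 0 °C.
m_melt = 64988 / L_f = 194.6 g.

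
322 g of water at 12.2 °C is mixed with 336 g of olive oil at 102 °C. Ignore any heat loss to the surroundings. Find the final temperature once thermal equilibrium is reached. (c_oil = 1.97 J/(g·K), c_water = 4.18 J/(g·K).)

T_f ≈ 41.8 °C

|Q_oil| = |Q_water|:
336×1.97×(102 − T) = 322×4.18×(T − 12.2)
661.92(102 − T) = 1346(T − 12.2)
2007.9 T = 83937  ⇒  T ≈ 41.80 °C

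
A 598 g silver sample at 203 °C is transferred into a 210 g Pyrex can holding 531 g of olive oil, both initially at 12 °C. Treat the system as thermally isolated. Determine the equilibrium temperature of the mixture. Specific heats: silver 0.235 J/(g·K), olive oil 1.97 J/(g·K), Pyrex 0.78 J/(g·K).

T_f ≈ 31.9 °C

With ΣQ=0 the equilibrium temperature is the m·c-weighted mean:
T_f = (140.53*203 + 1046.1*12 + 163.8*12) / (140.53 + 1046.1 + 163.8)
    = 43046 / 1350.4 ≈ 31.88 °C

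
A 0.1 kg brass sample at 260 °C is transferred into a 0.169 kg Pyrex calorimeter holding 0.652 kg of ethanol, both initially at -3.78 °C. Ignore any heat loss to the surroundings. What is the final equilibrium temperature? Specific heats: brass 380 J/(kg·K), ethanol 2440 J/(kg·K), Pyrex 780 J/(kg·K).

T_f ≈ 1.9 °C

Heat gained plus heat lost sum to zero:
0.1×380×(T − 260) + 0.652×2440×(T − (-3.78)) + 0.169×780×(T − (-3.78)) = 0
(38 + 1590.9 + 131.82) T = 38×260 + 1590.9×(-3.78) + 131.82×(-3.78)
T = 3368.2 / 1760.7 = 1.91 °C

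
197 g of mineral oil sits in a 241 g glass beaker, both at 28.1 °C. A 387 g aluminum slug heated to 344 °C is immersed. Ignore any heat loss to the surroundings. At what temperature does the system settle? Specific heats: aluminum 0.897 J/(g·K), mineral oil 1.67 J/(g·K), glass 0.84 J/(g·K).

Energy conservation, ΣQ = 0:
387×0.897×(T − 344) + 197×1.67×(T − 28.1) + 241×0.84×(T − 28.1) = 0
347.14(T − 344) + 328.99(T − 28.1) + 202.44(T − 28.1) = 0
(347.14 + 328.99 + 202.44) T = 347.14×344 + 328.99×28.1 + 202.44×28.1
T ≈ 152.92 °C

T_f ≈ 152.9 °C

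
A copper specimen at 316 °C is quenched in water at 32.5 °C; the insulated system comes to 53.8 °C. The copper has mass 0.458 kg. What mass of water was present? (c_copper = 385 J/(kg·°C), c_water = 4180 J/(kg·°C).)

m ≈ 0.519 kg

Heat gained plus heat lost sum to zero:
0.458×385×(53.8 − 316) + m×4180×(53.8 − 32.5) = 0
89034 m = 46234
m = 46234/89034 ≈ 0.5193 kg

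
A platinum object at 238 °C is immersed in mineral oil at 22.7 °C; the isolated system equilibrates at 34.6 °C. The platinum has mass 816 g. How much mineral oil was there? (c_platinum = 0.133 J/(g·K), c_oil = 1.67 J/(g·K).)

Taking heat into each body as positive, Σ m c ΔT = 0:
816×0.133×(34.6 − 238) + m×1.67×(34.6 − 22.7) = 0
19.87 m = 22075
m = 22075/19.87 ≈ 1111 g

m ≈ 1110 g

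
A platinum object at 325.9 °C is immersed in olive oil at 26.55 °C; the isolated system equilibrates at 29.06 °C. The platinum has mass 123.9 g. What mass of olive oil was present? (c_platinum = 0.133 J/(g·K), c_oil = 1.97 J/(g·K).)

m ≈ 989 g

|Q_platinum| = |Q_oil|:
123.9×0.133×(325.9 − 29.06) = m×1.97×(29.06 − 26.55)
4.945 m = 4891.5  ⇒  m ≈ 989.2 g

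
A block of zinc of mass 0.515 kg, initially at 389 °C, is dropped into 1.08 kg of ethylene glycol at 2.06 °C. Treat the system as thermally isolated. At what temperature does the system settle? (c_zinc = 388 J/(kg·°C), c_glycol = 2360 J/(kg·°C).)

Setting the total heat transfer to zero:
0.515*388*(T − 389) + 1.08*2360*(T − 2.06) = 0
199.82(T − 389) + 2548.8(T − 2.06) = 0
(199.82 + 2548.8) T = 199.82*389 + 2548.8*2.06
T = 82981 / 2748.6 = 30.2 °C

T_f ≈ 30.2 °C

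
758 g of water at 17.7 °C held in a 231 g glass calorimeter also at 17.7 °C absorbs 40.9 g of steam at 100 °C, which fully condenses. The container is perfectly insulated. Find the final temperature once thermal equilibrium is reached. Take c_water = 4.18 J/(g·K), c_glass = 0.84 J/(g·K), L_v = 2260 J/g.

Energy balance with sensible and latent terms:
steam→water at 100 °C releases m L_v = 40.9×2260 = 92434
  condensate cools 100→T: 40.9×4.18×(T − 100) = 170.96(T − 100)
  water warms: 758×4.18×(T − 17.7) = 3168.4(T − 17.7)
  glass cup: 231×0.84×(T − 17.7) = 194.04(T − 17.7)
3533.4 T = 92434 + 17096 + 59516 = 169046
T ≈ 47.84 °C (< 100 °C, so full condensation is consistent).

T_f ≈ 47.8 °C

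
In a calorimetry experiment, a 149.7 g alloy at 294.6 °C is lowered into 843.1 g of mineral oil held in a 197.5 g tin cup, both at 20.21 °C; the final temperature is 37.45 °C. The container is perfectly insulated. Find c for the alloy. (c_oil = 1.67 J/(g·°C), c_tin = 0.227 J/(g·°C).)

c ≈ 0.651 J/(g·°C)

Let T be the final temperature. ΣQ_i = 0:
149.7·c·(37.45 − 294.6) + 843.1·1.67·(37.45 − 20.21) + 197.5·0.227·(37.45 − 20.21) = 0
-38495 c = -25046
c = -25046/-38495 ≈ 0.6506 J/(g·°C)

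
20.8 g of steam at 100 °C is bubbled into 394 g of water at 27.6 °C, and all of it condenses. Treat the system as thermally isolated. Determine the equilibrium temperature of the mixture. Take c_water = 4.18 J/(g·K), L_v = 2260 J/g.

T_f ≈ 58.3 °C

Heat gained plus heat lost sum to zero:
steam→water at 100 °C releases m L_v = 20.8×2260 = 47008; condensed water 100 °C→T: 86.94(T − 100); water warms: 394×4.18×(T − 27.6) = 1646.9(T − 27.6)
1733.9 T = 47008 + 8694.4 + 45455 = 101157
T ≈ 58.34 °C — below 100 °C, confirming all the steam condensed.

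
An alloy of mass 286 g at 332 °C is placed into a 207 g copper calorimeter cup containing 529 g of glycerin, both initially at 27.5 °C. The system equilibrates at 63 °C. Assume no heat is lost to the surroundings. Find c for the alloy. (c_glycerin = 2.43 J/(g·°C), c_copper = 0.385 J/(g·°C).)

Let T be the final temperature. ΣQ_i = 0:
286·c·(63 − 332) + 529·2.43·(63 − 27.5) + 207·0.385·(63 − 27.5) = 0
-76934 c = -48463
c = -48463/-76934 ≈ 0.6299 J/(g·°C)

c ≈ 0.63 J/(g·°C)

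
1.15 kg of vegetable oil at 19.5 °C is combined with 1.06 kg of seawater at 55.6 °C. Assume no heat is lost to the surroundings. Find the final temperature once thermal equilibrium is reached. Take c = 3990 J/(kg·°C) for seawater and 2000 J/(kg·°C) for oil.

With ΣQ=0 the equilibrium temperature is the m·c-weighted mean:
T_f = (4229.4*55.6 + 2300*19.5) / (4229.4 + 2300)
    = 280005 / 6529.4 ≈ 42.88 °C

T_f ≈ 42.9 °C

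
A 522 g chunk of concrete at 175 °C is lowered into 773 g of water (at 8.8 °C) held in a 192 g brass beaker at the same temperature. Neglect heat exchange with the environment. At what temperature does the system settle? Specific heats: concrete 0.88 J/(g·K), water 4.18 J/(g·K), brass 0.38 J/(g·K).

T_f = Σ m_i c_i T_i / Σ m_i c_i:
T_f = (459.36×175 + 3231.1×8.8 + 72.96×8.8) / (459.36 + 3231.1 + 72.96)
    = 109464 / 3763.5 ≈ 29.09 °C

T_f ≈ 29.1 °C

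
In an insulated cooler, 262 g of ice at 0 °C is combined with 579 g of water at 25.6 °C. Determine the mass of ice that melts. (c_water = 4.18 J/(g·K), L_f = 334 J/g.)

Cooling the water to 0 °C releases 579×4.18×25.6 = 61958 J.
Fully melting the ice requires m_ice L_f = 262×334 = 87508 J.
Since 61958 < 87508 J, not all the ice melts; equilibrium is at 0 °C.
Mass melted = 61958/334 ≈ 185.5 g.

m_melted ≈ 186 g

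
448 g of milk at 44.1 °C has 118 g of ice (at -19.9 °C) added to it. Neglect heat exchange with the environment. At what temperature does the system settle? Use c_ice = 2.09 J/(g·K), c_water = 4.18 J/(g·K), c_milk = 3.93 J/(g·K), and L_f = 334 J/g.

Setting the total heat transfer to zero:
warm ice to 0 °C: 118×2.09×(0 − (-19.9)) = 4907.7; latent heat to melt: 118×334 = 39412; meltwater 0→T: 118×4.18×T = 493.24 T; milk cools: 448×3.93×(T − 44.1) = 1760.6(T − 44.1)
2253.9 T = 77644 − 44320 = 33324
T ≈ 14.79 °C (positive, so assuming full melt was valid).

T_f ≈ 14.8 °C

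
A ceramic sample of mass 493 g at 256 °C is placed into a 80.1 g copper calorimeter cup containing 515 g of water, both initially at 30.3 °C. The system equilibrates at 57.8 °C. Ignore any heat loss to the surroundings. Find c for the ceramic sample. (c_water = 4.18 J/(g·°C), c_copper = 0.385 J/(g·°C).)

Net heat exchanged in the isolated system is zero:
493·c·(57.8 − 256) + 515·4.18·(57.8 − 30.3) + 80.1·0.385·(57.8 − 30.3) = 0
-97713 c = -60047
c = -60047/-97713 ≈ 0.6145 J/(g·°C)

c ≈ 0.615 J/(g·°C)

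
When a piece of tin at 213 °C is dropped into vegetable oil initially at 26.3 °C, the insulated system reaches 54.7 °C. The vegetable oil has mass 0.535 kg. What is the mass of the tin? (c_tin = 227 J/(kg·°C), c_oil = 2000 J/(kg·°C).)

|Q_tin| = |Q_oil|:
m·227·(213 − 54.7) = 0.535·2000·(54.7 − 26.3)
35934 m = 30388  ⇒  m ≈ 0.8457 kg

m ≈ 0.846 kg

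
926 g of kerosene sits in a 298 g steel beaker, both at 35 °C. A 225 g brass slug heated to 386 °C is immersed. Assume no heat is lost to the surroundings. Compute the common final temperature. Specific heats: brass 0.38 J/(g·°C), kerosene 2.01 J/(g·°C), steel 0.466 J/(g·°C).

T_f ≈ 49.4 °C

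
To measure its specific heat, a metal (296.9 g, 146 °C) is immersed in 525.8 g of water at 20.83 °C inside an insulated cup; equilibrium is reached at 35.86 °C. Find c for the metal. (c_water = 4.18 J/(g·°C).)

c ≈ 1.01 J/(g·°C)

m_s c (T_s − T_f) = m_water c_water (T_f − T_0):
296.9×c×(146 − 35.86) = 525.8×4.18×(35.86 − 20.83)
32701 c = 33034  ⇒  c ≈ 1.01 J/(g·°C)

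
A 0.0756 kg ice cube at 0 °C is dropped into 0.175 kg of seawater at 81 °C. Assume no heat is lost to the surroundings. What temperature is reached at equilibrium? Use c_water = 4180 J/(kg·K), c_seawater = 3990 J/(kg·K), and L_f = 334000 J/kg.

Energy conservation, ΣQ = 0:
melt ice: 0.0756×334000 = 25250
  warm the meltwater: 316.01 T
  seawater cools: 0.175×3990×(T − 81) = 698.25(T − 81)
1014.3 T = 56558 − 25250 = 31308
T ≈ 30.87 °C — above 0 °C, consistent with complete melting.

T_f ≈ 30.9 °C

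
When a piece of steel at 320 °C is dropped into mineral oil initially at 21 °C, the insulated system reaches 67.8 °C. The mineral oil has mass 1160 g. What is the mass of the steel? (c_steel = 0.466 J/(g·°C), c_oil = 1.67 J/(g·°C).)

m ≈ 771 g

Taking heat into each body as positive, Σ m c ΔT = 0:
m×0.466×(67.8 − 320) + 1160×1.67×(67.8 − 21) = 0
-117.53 m = -90661
m = -90661/-117.53 ≈ 771.4 g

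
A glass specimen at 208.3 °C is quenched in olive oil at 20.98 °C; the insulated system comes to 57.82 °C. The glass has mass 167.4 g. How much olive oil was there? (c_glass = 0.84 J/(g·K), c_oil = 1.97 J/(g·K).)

m ≈ 292 g

Taking heat into each body as positive, Σ m c ΔT = 0:
167.4·0.84·(57.82 − 208.3) + m·1.97·(57.82 − 20.98) = 0
72.57 m = 21160
m = 21160/72.57 ≈ 291.6 g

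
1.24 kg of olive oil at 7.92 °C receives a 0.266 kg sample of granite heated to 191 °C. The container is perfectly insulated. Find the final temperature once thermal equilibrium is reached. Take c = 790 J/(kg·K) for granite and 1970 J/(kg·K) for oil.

T_f ≈ 22.4 °C

Set heat shed by the hot body equal to heat absorbed by the cold body:
0.266·790·(191 − T) = 1.24·1970·(T − 7.92)
210.14(191 − T) = 2442.8(T − 7.92)
2652.9 T = 59484  ⇒  T ≈ 22.42 °C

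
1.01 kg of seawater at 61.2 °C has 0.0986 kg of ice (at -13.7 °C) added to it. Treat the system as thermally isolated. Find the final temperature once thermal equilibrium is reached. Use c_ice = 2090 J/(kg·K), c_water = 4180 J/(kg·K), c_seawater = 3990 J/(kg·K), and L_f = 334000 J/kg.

Energy balance with sensible and latent terms:
warm ice to 0 °C: 0.0986×2090×(0 − (-13.7)) = 2823.2
  fusion: m_ice L_f = 0.0986×334000 = 32932
  warm the meltwater: 412.15 T
  seawater: 4029.9(T − 61.2)
4442 T = 246630 − 35756 = 210874
T ≈ 47.47 °C — above 0 °C, consistent with complete melting.

T_f ≈ 47.5 °C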